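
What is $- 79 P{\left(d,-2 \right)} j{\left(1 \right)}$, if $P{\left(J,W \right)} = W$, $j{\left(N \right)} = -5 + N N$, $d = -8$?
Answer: $-632$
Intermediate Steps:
$j{\left(N \right)} = -5 + N^{2}$
$- 79 P{\left(d,-2 \right)} j{\left(1 \right)} = \left(-79\right) \left(-2\right) \left(-5 + 1^{2}\right) = 158 \left(-5 + 1\right) = 158 \left(-4\right) = -632$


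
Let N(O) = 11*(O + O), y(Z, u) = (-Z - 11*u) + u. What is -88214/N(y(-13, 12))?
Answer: 44107/1177 ≈ 37.474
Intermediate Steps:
y(Z, u) = -Z - 10*u
N(O) = 22*O (N(O) = 11*(2*O) = 22*O)
-88214/N(y(-13, 12)) = -88214*1/(22*(-1*(-13) - 10*12)) = -88214*1/(22*(13 - 120)) = -88214/(22*(-107)) = -88214/(-2354) = -88214*(-1/2354) = 44107/1177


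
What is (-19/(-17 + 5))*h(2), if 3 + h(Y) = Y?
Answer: -19/12 ≈ -1.5833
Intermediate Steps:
h(Y) = -3 + Y
(-19/(-17 + 5))*h(2) = (-19/(-17 + 5))*(-3 + 2) = -19/(-12)*(-1) = -19*(-1/12)*(-1) = (19/12)*(-1) = -19/12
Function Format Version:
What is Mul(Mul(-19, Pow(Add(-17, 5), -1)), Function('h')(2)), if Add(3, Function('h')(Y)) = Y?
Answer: Rational(-19, 12) ≈ -1.5833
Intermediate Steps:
Function('h')(Y) = Add(-3, Y)
Mul(Mul(-19, Pow(Add(-17, 5), -1)), Function('h')(2)) = Mul(Mul(-19, Pow(Add(-17, 5), -1)), Add(-3, 2)) = Mul(Mul(-19, Pow(-12, -1)), -1) = Mul(Mul(-19, Rational(-1, 12)), -1) = Mul(Rational(19, 12), -1) = Rational(-19, 12)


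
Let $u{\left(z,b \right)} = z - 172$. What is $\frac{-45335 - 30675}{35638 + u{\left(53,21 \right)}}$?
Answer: $- \frac{6910}{3229} \approx -2.14$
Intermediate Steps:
$u{\left(z,b \right)} = -172 + z$
$\frac{-45335 - 30675}{35638 + u{\left(53,21 \right)}} = \frac{-45335 - 30675}{35638 + \left(-172 + 53\right)} = - \frac{76010}{35638 - 119} = - \frac{76010}{35519} = \left(-76010\right) \frac{1}{35519} = - \frac{6910}{3229}$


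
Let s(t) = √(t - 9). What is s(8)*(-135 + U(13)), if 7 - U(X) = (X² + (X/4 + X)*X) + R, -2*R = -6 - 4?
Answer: -2053*I/4 ≈ -513.25*I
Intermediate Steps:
R = 5 (R = -(-6 - 4)/2 = -½*(-10) = 5)
s(t) = √(-9 + t)
U(X) = 2 - 9*X²/4 (U(X) = 7 - ((X² + (X/4 + X)*X) + 5) = 7 - ((X² + (5*X/4)*X) + 5) = 7 - ((X² + 5*X²/4) + 5) = 7 - (9*X²/4 + 5) = 7 - (5 + 9*X²/4) = 7 + (-5 - 9*X²/4) = 2 - 9*X²/4)
s(8)*(-135 + U(13)) = √(-9 + 8)*(-135 + (2 - 9/4*13²)) = √(-1)*(-135 + (2 - 9/4*169)) = I*(-135 + (2 - 1521/4)) = I*(-135 - 1513/4) = I*(-2053/4) = -2053*I/4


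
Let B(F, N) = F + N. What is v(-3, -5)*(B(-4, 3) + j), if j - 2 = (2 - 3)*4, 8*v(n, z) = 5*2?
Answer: -15/4 ≈ -3.7500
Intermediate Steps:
v(n, z) = 5/4 (v(n, z) = (5*2)/8 = (1/8)*10 = 5/4)
j = -2 (j = 2 + (2 - 3)*4 = 2 - 1*4 = 2 - 4 = -2)
v(-3, -5)*(B(-4, 3) + j) = 5*((-4 + 3) - 2)/4 = 5*(-1 - 2)/4 = (5/4)*(-3) = -15/4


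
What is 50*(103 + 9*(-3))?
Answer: 3800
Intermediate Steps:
50*(103 + 9*(-3)) = 50*(103 - 27) = 50*76 = 3800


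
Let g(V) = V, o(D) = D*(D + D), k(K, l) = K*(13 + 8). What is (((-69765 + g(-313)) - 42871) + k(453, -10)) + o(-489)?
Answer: 374806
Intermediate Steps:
k(K, l) = 21*K (k(K, l) = K*21 = 21*K)
o(D) = 2*D**2 (o(D) = D*(2*D) = 2*D**2)
(((-69765 + g(-313)) - 42871) + k(453, -10)) + o(-489) = (((-69765 - 313) - 42871) + 21*453) + 2*(-489)**2 = ((-70078 - 42871) + 9513) + 2*239121 = (-112949 + 9513) + 478242 = -103436 + 478242 = 374806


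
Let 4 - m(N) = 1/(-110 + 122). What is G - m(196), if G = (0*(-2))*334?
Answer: -47/12 ≈ -3.9167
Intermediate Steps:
m(N) = 47/12 (m(N) = 4 - 1/(-110 + 122) = 4 - 1/12 = 47/12)
G = 0 (G = 0*334 = 0)
G - m(196) = 0 - 1*47/12 = 0 - 47/12 = -47/12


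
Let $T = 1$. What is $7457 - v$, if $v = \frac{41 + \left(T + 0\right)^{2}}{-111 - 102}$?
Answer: $\frac{529461}{71} \approx 7457.2$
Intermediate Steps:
$v = - \frac{14}{71}$ ($v = \frac{41 + \left(1 + 0\right)^{2}}{-111 - 102} = \frac{41 + 1^{2}}{-213} = - \frac{41 + 1}{213} = \left(- \frac{1}{213}\right) 42 = - \frac{14}{71} \approx -0.19718$)
$7457 - v = 7457 - - \frac{14}{71} = 7457 + \frac{14}{71} = \frac{529461}{71}$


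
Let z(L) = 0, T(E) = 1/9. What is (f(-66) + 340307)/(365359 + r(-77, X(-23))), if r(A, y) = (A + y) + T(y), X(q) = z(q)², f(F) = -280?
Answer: 3060243/3287539 ≈ 0.93086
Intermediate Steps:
T(E) = ⅑
X(q) = 0 (X(q) = 0² = 0)
r(A, y) = ⅑ + A + y (r(A, y) = (A + y) + ⅑ = ⅑ + A + y)
(f(-66) + 340307)/(365359 + r(-77, X(-23))) = (-280 + 340307)/(365359 + (⅑ - 77 + 0)) = 340027/(365359 - 692/9) = 340027/(3287539/9) = 340027*(9/3287539) = 3060243/3287539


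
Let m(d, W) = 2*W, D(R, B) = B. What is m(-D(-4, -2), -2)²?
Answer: 16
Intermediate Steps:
m(-D(-4, -2), -2)² = (2*(-2))² = (-4)² = 16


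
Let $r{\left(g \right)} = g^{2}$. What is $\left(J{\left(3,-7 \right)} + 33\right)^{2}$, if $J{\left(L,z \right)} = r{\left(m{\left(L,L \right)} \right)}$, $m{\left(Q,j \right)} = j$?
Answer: $1764$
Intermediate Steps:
$J{\left(L,z \right)} = L^{2}$
$\left(J{\left(3,-7 \right)} + 33\right)^{2} = \left(3^{2} + 33\right)^{2} = \left(9 + 33\right)^{2} = 42^{2} = 1764$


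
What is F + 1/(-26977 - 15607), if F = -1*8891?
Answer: -378614345/42584 ≈ -8891.0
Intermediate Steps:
F = -8891
F + 1/(-26977 - 15607) = -8891 + 1/(-26977 - 15607) = -8891 + 1/(-42584) = -8891 - 1/42584 = -378614345/42584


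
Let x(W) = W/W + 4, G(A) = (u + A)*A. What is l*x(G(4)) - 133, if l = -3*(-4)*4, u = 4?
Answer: 107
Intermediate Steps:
G(A) = A*(4 + A) (G(A) = (4 + A)*A = A*(4 + A))
l = 48 (l = 12*4 = 48)
x(W) = 5 (x(W) = 1 + 4 = 5)
l*x(G(4)) - 133 = 48*5 - 133 = 240 - 133 = 107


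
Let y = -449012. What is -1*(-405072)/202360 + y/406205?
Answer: 1842005086/2054991095 ≈ 0.89636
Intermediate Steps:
-1*(-405072)/202360 + y/406205 = -1*(-405072)/202360 - 449012/406205 = 405072*(1/202360) - 449012*1/406205 = 50634/25295 - 449012/406205 = 1842005086/2054991095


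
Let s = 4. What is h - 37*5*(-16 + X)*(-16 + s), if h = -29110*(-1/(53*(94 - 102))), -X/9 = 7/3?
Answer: -17428235/212 ≈ -82209.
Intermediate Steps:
X = -21 (X = -63/3 = -9*7/3 = -21)
h = -14555/212 (h = -29110/((-8*(-53))) = -29110/424 = -29110*1/424 = -14555/212 ≈ -68.656)
h - 37*5*(-16 + X)*(-16 + s) = -14555/212 - 37*5*(-16 - 21)*(-16 + 4) = -14555/212 - 185*(-37*(-12)) = -14555/212 - 185*444 = -14555/212 - 1*82140 = -14555/212 - 82140 = -17428235/212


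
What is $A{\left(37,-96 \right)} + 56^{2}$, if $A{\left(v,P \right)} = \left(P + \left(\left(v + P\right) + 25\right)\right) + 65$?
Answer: $3071$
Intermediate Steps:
$A{\left(v,P \right)} = 90 + v + 2 P$ ($A{\left(v,P \right)} = \left(P + \left(\left(P + v\right) + 25\right)\right) + 65 = \left(P + \left(25 + P + v\right)\right) + 65 = \left(25 + v + 2 P\right) + 65 = 90 + v + 2 P$)
$A{\left(37,-96 \right)} + 56^{2} = \left(90 + 37 + 2 \left(-96\right)\right) + 56^{2} = \left(90 + 37 - 192\right) + 3136 = -65 + 3136 = 3071$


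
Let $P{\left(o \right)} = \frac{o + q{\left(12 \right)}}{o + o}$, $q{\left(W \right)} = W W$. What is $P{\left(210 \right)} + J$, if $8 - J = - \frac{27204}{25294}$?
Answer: $\frac{8780633}{885290} \approx 9.9184$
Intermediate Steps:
$q{\left(W \right)} = W^{2}$
$J = \frac{114778}{12647}$ ($J = 8 - - \frac{27204}{25294} = 8 - \left(-27204\right) \frac{1}{25294} = 8 - - \frac{13602}{12647} = 8 + \frac{13602}{12647} = \frac{114778}{12647} \approx 9.0755$)
$P{\left(o \right)} = \frac{144 + o}{2 o}$ ($P{\left(o \right)} = \frac{o + 12^{2}}{o + o} = \frac{o + 144}{2 o} = \left(144 + o\right) \frac{1}{2 o} = \frac{144 + o}{2 o}$)
$P{\left(210 \right)} + J = \frac{144 + 210}{2 \cdot 210} + \frac{114778}{12647} = \frac{1}{2} \cdot \frac{1}{210} \cdot 354 + \frac{114778}{12647} = \frac{59}{70} + \frac{114778}{12647} = \frac{8780633}{885290}$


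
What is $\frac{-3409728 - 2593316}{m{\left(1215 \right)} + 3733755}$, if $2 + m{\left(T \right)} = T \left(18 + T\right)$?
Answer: $- \frac{1500761}{1307962} \approx -1.1474$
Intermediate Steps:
$m{\left(T \right)} = -2 + T \left(18 + T\right)$
$\frac{-3409728 - 2593316}{m{\left(1215 \right)} + 3733755} = \frac{-3409728 - 2593316}{\left(-2 + 1215^{2} + 18 \cdot 1215\right) + 3733755} = - \frac{6003044}{\left(-2 + 1476225 + 21870\right) + 3733755} = - \frac{6003044}{1498093 + 3733755} = - \frac{6003044}{5231848} = \left(-6003044\right) \frac{1}{5231848} = - \frac{1500761}{1307962}$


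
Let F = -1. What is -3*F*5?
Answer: 15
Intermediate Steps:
-3*F*5 = -3*(-1)*5 = 3*5 = 15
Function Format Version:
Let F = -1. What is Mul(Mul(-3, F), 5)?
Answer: 15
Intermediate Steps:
Mul(Mul(-3, F), 5) = Mul(Mul(-3, -1), 5) = Mul(3, 5) = 15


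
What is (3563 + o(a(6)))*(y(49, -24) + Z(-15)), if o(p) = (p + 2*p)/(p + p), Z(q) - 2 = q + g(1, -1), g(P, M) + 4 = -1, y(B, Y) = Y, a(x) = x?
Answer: -149709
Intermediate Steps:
g(P, M) = -5 (g(P, M) = -4 - 1 = -5)
Z(q) = -3 + q (Z(q) = 2 + (q - 5) = 2 + (-5 + q) = -3 + q)
o(p) = 3/2 (o(p) = (3*p)/((2*p)) = (3*p)*(1/(2*p)) = 3/2)
(3563 + o(a(6)))*(y(49, -24) + Z(-15)) = (3563 + 3/2)*(-24 + (-3 - 15)) = 7129*(-24 - 18)/2 = (7129/2)*(-42) = -149709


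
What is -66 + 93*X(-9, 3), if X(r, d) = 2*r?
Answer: -1740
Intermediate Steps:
-66 + 93*X(-9, 3) = -66 + 93*(2*(-9)) = -66 + 93*(-18) = -66 - 1674 = -1740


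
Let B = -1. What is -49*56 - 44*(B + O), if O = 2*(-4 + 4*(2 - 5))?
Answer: -1292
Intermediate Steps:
O = -32 (O = 2*(-4 + 4*(-3)) = 2*(-4 - 12) = 2*(-16) = -32)
-49*56 - 44*(B + O) = -49*56 - 44*(-1 - 32) = -2744 - 44*(-33) = -2744 + 1452 = -1292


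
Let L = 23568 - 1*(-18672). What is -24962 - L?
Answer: -67202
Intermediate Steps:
L = 42240 (L = 23568 + 18672 = 42240)
-24962 - L = -24962 - 1*42240 = -24962 - 42240 = -67202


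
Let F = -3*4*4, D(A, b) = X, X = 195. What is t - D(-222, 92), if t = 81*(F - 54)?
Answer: -8457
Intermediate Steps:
D(A, b) = 195
F = -48 (F = -12*4 = -48)
t = -8262 (t = 81*(-48 - 54) = 81*(-102) = -8262)
t - D(-222, 92) = -8262 - 1*195 = -8262 - 195 = -8457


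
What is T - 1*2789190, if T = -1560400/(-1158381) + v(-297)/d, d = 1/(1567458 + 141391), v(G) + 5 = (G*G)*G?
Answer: -51859051828264653572/1158381 ≈ -4.4769e+13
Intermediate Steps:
v(G) = -5 + G**3 (v(G) = -5 + (G*G)*G = -5 + G**2*G = -5 + G**3)
d = 1/1708849 ≈ 5.8519e-7
T = -51859048597319952182/1158381 (T = -1560400/(-1158381) + (-5 + (-297)**3)/(1/1708849) = -1560400*(-1/1158381) + (-5 - 26198073)*1708849 = 1560400/1158381 - 26198078*1708849 = 1560400/1158381 - 44768559392222 = -51859048597319952182/1158381 ≈ -4.4769e+13)
T - 1*2789190 = -51859048597319952182/1158381 - 1*2789190 = -51859048597319952182/1158381 - 2789190 = -51859051828264653572/1158381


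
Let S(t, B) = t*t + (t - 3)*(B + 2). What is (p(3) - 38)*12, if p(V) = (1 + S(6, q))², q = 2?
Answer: 28356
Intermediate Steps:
S(t, B) = t² + (-3 + t)*(2 + B)
p(V) = 2401 (p(V) = (1 + (-6 + 6² - 3*2 + 2*6 + 2*6))² = (1 + (-6 + 36 - 6 + 12 + 12))² = (1 + 48)² = 49² = 2401)
(p(3) - 38)*12 = (2401 - 38)*12 = 2363*12 = 28356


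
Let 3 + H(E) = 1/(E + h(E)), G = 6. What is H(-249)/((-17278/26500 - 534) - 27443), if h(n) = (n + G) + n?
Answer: 556000/5182860033 ≈ 0.00010728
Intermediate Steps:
h(n) = 6 + 2*n (h(n) = (n + 6) + n = (6 + n) + n = 6 + 2*n)
H(E) = -3 + 1/(6 + 3*E) (H(E) = -3 + 1/(E + (6 + 2*E)) = -3 + 1/(6 + 3*E))
H(-249)/((-17278/26500 - 534) - 27443) = ((-17 - 9*(-249))/(3*(2 - 249)))/((-17278/26500 - 534) - 27443) = ((⅓)*(-17 + 2241)/(-247))/((-17278*1/26500 - 534) - 27443) = ((⅓)*(-1/247)*2224)/((-163/250 - 534) - 27443) = -2224/(741*(-133663/250 - 27443)) = -2224/(741*(-6994413/250)) = -2224/741*(-250/6994413) = 556000/5182860033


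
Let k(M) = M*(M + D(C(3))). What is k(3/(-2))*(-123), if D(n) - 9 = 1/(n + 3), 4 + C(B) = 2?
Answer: 6273/4 ≈ 1568.3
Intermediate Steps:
C(B) = -2 (C(B) = -4 + 2 = -2)
D(n) = 9 + 1/(3 + n) (D(n) = 9 + 1/(n + 3) = 9 + 1/(3 + n))
k(M) = M*(10 + M) (k(M) = M*(M + (28 + 9*(-2))/(3 - 2)) = M*(M + (28 - 18)/1) = M*(M + 1*10) = M*(M + 10) = M*(10 + M))
k(3/(-2))*(-123) = ((3/(-2))*(10 + 3/(-2)))*(-123) = ((3*(-½))*(10 + 3*(-½)))*(-123) = -3*(10 - 3/2)/2*(-123) = -3/2*17/2*(-123) = -51/4*(-123) = 6273/4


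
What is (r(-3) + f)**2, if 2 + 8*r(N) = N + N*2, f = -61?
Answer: 249001/64 ≈ 3890.6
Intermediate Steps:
r(N) = -1/4 + 3*N/8 (r(N) = -1/4 + (N + N*2)/8 = -1/4 + (N + 2*N)/8 = -1/4 + (3*N)/8 = -1/4 + 3*N/8)
(r(-3) + f)**2 = ((-1/4 + (3/8)*(-3)) - 61)**2 = ((-1/4 - 9/8) - 61)**2 = (-11/8 - 61)**2 = (-499/8)**2 = 249001/64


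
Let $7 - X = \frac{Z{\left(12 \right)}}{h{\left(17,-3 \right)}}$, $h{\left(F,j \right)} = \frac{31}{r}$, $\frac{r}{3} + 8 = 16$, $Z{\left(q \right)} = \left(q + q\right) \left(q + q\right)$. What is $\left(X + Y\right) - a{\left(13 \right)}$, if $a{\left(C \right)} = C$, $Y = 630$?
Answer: $\frac{5520}{31} \approx 178.06$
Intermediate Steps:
$Z{\left(q \right)} = 4 q^{2}$ ($Z{\left(q \right)} = 2 q 2 q = 4 q^{2}$)
$r = 24$ ($r = -24 + 3 \cdot 16 = -24 + 48 = 24$)
$h{\left(F,j \right)} = \frac{31}{24}$
$X = - \frac{13607}{31}$ ($X = 7 - \frac{4 \cdot 12^{2}}{\frac{31}{24}} = 7 - 4 \cdot 144 \cdot \frac{24}{31} = 7 - 576 \cdot \frac{24}{31} = 7 - \frac{13824}{31} = - \frac{13607}{31} \approx -438.94$)
$\left(X + Y\right) - a{\left(13 \right)} = \left(- \frac{13607}{31} + 630\right) - 13 = \frac{5923}{31} - 13 = \frac{5520}{31}$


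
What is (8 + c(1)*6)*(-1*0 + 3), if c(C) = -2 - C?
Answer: -30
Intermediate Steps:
(8 + c(1)*6)*(-1*0 + 3) = (8 + (-2 - 1*1)*6)*(-1*0 + 3) = (8 + (-2 - 1)*6)*(0 + 3) = (8 - 3*6)*3 = (8 - 18)*3 = -10*3 = -30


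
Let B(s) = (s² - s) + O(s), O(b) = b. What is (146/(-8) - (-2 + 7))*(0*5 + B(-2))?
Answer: -93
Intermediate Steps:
B(s) = s² (B(s) = (s² - s) + s = s²)
(146/(-8) - (-2 + 7))*(0*5 + B(-2)) = (146/(-8) - (-2 + 7))*(0*5 + (-2)²) = (146*(-⅛) - 1*5)*(0 + 4) = (-73/4 - 5)*4 = -93/4*4 = -93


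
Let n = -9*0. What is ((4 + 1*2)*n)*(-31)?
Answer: 0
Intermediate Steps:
n = 0
((4 + 1*2)*n)*(-31) = ((4 + 1*2)*0)*(-31) = ((4 + 2)*0)*(-31) = (6*0)*(-31) = 0*(-31) = 0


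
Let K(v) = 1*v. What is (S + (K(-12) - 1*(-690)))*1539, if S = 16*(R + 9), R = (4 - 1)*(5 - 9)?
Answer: 969570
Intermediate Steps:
R = -12 (R = 3*(-4) = -12)
K(v) = v
S = -48 (S = 16*(-12 + 9) = 16*(-3) = -48)
(S + (K(-12) - 1*(-690)))*1539 = (-48 + (-12 - 1*(-690)))*1539 = (-48 + (-12 + 690))*1539 = (-48 + 678)*1539 = 630*1539 = 969570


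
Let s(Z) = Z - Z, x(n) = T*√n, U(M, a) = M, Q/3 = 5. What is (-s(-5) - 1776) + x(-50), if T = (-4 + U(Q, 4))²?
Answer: -1776 + 605*I*√2 ≈ -1776.0 + 855.6*I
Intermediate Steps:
Q = 15 (Q = 3*5 = 15)
T = 121 (T = (-4 + 15)² = 11² = 121)
x(n) = 121*√n
s(Z) = 0
(-s(-5) - 1776) + x(-50) = (-1*0 - 1776) + 121*√(-50) = (0 - 1776) + 121*(5*I*√2) = -1776 + 605*I*√2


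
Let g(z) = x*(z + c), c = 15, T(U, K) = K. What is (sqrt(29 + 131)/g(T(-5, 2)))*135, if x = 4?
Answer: 135*sqrt(10)/17 ≈ 25.112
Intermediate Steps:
g(z) = 60 + 4*z (g(z) = 4*(z + 15) = 4*(15 + z) = 60 + 4*z)
(sqrt(29 + 131)/g(T(-5, 2)))*135 = (sqrt(29 + 131)/(60 + 4*2))*135 = (sqrt(160)/(60 + 8))*135 = ((4*sqrt(10))/68)*135 = ((4*sqrt(10))*(1/68))*135 = (sqrt(10)/17)*135 = 135*sqrt(10)/17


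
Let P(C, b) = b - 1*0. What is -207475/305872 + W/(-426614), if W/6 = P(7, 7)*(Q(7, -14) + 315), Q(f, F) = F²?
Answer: -47538182257/65244638704 ≈ -0.72861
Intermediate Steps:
P(C, b) = b (P(C, b) = b + 0 = b)
W = 21462 (W = 6*(7*((-14)² + 315)) = 6*(7*(196 + 315)) = 6*(7*511) = 6*3577 = 21462)
-207475/305872 + W/(-426614) = -207475/305872 + 21462/(-426614) = -207475*1/305872 + 21462*(-1/426614) = -207475/305872 - 10731/213307 = -47538182257/65244638704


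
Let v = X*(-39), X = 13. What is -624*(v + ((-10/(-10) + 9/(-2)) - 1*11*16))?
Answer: 428376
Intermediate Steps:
v = -507 (v = 13*(-39) = -507)
-624*(v + ((-10/(-10) + 9/(-2)) - 1*11*16)) = -624*(-507 + ((-10/(-10) + 9/(-2)) - 1*11*16)) = -624*(-507 + ((-10*(-1/10) + 9*(-1/2)) - 11*16)) = -624*(-507 + ((1 - 9/2) - 176)) = -624*(-507 + (-7/2 - 176)) = -624*(-507 - 359/2) = -624*(-1373/2) = 428376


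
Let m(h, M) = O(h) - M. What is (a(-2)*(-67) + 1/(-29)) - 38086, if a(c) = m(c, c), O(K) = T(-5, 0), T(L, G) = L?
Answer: -1098666/29 ≈ -37885.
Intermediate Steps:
O(K) = -5
m(h, M) = -5 - M
a(c) = -5 - c
(a(-2)*(-67) + 1/(-29)) - 38086 = ((-5 - 1*(-2))*(-67) + 1/(-29)) - 38086 = ((-5 + 2)*(-67) - 1/29) - 38086 = (-3*(-67) - 1/29) - 38086 = (201 - 1/29) - 38086 = 5828/29 - 38086 = -1098666/29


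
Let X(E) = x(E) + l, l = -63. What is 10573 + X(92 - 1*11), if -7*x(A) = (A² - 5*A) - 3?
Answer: 9631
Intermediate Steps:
x(A) = 3/7 - A²/7 + 5*A/7 (x(A) = -((A² - 5*A) - 3)/7 = -(-3 + A² - 5*A)/7 = 3/7 - A²/7 + 5*A/7)
X(E) = -438/7 - E²/7 + 5*E/7 (X(E) = (3/7 - E²/7 + 5*E/7) - 63 = -438/7 - E²/7 + 5*E/7)
10573 + X(92 - 1*11) = 10573 + (-438/7 - (92 - 1*11)²/7 + 5*(92 - 1*11)/7) = 10573 + (-438/7 - (92 - 11)²/7 + 5*(92 - 11)/7) = 10573 + (-438/7 - ⅐*81² + (5/7)*81) = 10573 + (-438/7 - ⅐*6561 + 405/7) = 10573 + (-438/7 - 6561/7 + 405/7) = 10573 - 942 = 9631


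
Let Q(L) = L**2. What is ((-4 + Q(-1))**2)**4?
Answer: 6561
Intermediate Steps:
((-4 + Q(-1))**2)**4 = ((-4 + (-1)**2)**2)**4 = ((-4 + 1)**2)**4 = ((-3)**2)**4 = 9**4 = 6561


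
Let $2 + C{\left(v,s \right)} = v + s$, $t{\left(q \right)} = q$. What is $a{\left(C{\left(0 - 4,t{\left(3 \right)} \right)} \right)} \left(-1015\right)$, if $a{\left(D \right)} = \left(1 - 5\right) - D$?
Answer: $1015$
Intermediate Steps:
$C{\left(v,s \right)} = -2 + s + v$ ($C{\left(v,s \right)} = -2 + \left(v + s\right) = -2 + \left(s + v\right) = -2 + s + v$)
$a{\left(D \right)} = -4 - D$
$a{\left(C{\left(0 - 4,t{\left(3 \right)} \right)} \right)} \left(-1015\right) = \left(-4 - \left(-2 + 3 + \left(0 - 4\right)\right)\right) \left(-1015\right) = \left(-4 - \left(-2 + 3 - 4\right)\right) \left(-1015\right) = \left(-4 - -3\right) \left(-1015\right) = \left(-4 + 3\right) \left(-1015\right) = \left(-1\right) \left(-1015\right) = 1015$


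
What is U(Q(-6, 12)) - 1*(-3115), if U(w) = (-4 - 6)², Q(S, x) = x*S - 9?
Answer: 3215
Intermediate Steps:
Q(S, x) = -9 + S*x (Q(S, x) = S*x - 9 = -9 + S*x)
U(w) = 100 (U(w) = (-10)² = 100)
U(Q(-6, 12)) - 1*(-3115) = 100 - 1*(-3115) = 100 + 3115 = 3215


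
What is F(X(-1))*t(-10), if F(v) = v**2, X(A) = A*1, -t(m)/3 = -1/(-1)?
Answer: -3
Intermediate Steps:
t(m) = -3 (t(m) = -(-3)/(-1) = -(-3)*(-1) = -3*1 = -3)
X(A) = A
F(X(-1))*t(-10) = (-1)**2*(-3) = 1*(-3) = -3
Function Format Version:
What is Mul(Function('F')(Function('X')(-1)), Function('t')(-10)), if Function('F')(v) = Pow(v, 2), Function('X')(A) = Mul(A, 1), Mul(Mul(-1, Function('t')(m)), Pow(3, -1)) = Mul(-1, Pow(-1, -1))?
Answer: -3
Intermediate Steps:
Function('t')(m) = -3 (Function('t')(m) = Mul(-3, Mul(-1, Pow(-1, -1))) = Mul(-3, Mul(-1, -1)) = Mul(-3, 1) = -3)
Function('X')(A) = A
Mul(Function('F')(Function('X')(-1)), Function('t')(-10)) = Mul(Pow(-1, 2), -3) = Mul(1, -3) = -3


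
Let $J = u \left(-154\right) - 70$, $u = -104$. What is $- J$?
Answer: $-15946$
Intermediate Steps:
$J = 15946$ ($J = \left(-104\right) \left(-154\right) - 70 = 16016 - 70 = 15946$)
$- J = \left(-1\right) 15946 = -15946$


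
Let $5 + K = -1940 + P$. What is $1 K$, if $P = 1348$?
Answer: $-597$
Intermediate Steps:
$K = -597$ ($K = -5 + \left(-1940 + 1348\right) = -5 - 592 = -597$)
$1 K = 1 \left(-597\right) = -597$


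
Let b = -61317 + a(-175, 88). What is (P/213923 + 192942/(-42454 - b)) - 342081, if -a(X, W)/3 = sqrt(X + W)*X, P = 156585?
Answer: -13895984450999943237/40623137410456 + 50647275*I*sqrt(87)/189896072 ≈ -3.4207e+5 + 2.4877*I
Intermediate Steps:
a(X, W) = -3*X*sqrt(W + X) (a(X, W) = -3*sqrt(X + W)*X = -3*sqrt(W + X)*X = -3*X*sqrt(W + X))
b = -61317 + 525*I*sqrt(87) (b = -61317 - 3*(-175)*sqrt(88 - 175) = -61317 - 3*(-175)*sqrt(-87) = -61317 - 3*(-175)*I*sqrt(87) = -61317 + 525*I*sqrt(87) ≈ -61317.0 + 4896.9*I)
(P/213923 + 192942/(-42454 - b)) - 342081 = (156585/213923 + 192942/(-42454 - (-61317 + 525*I*sqrt(87)))) - 342081 = (156585*(1/213923) + 192942/(-42454 + (61317 - 525*I*sqrt(87)))) - 342081 = (156585/213923 + 192942/(18863 - 525*I*sqrt(87))) - 342081 = -73178837178/213923 + 192942/(18863 - 525*I*sqrt(87))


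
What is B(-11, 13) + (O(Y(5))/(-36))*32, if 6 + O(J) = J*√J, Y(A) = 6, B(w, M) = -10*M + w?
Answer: -407/3 - 16*√6/3 ≈ -148.73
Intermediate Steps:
B(w, M) = w - 10*M
O(J) = -6 + J^(3/2) (O(J) = -6 + J*√J = -6 + J^(3/2))
B(-11, 13) + (O(Y(5))/(-36))*32 = (-11 - 10*13) + ((-6 + 6^(3/2))/(-36))*32 = (-11 - 130) + ((-6 + 6*√6)*(-1/36))*32 = -141 + (⅙ - √6/6)*32 = -141 + (16/3 - 16*√6/3) = -407/3 - 16*√6/3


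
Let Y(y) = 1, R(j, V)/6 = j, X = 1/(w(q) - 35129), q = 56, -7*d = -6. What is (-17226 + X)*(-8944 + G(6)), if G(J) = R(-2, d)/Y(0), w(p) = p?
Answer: 5410924121044/35073 ≈ 1.5428e+8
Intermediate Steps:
d = 6/7 (d = -⅐*(-6) = 6/7 ≈ 0.85714)
X = -1/35073 (X = 1/(56 - 35129) = 1/(-35073) = -1/35073 ≈ -2.8512e-5)
R(j, V) = 6*j
G(J) = -12 (G(J) = (6*(-2))/1 = -12*1 = -12)
(-17226 + X)*(-8944 + G(6)) = (-17226 - 1/35073)*(-8944 - 12) = -604167499/35073*(-8956) = 5410924121044/35073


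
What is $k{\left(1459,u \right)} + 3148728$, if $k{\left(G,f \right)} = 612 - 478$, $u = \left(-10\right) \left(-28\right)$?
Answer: $3148862$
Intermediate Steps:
$u = 280$
$k{\left(G,f \right)} = 134$ ($k{\left(G,f \right)} = 612 - 478 = 134$)
$k{\left(1459,u \right)} + 3148728 = 134 + 3148728 = 3148862$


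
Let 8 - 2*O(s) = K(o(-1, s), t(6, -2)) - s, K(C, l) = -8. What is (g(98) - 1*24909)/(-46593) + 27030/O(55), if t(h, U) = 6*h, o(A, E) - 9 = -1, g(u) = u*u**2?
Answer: 2453761487/3308103 ≈ 741.74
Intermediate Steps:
g(u) = u**3
o(A, E) = 8 (o(A, E) = 9 - 1 = 8)
O(s) = 8 + s/2 (O(s) = 4 - (-8 - s)/2 = 4 + (4 + s/2) = 8 + s/2)
(g(98) - 1*24909)/(-46593) + 27030/O(55) = (98**3 - 1*24909)/(-46593) + 27030/(8 + (1/2)*55) = (941192 - 24909)*(-1/46593) + 27030/(8 + 55/2) = 916283*(-1/46593) + 27030/(71/2) = -916283/46593 + 27030*(2/71) = -916283/46593 + 54060/71 = 2453761487/3308103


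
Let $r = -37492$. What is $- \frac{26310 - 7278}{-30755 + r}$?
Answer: $\frac{6344}{22749} \approx 0.27887$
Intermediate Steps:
$- \frac{26310 - 7278}{-30755 + r} = - \frac{26310 - 7278}{-30755 - 37492} = - \frac{19032}{-68247} = - \frac{19032 \left(-1\right)}{68247} = \left(-1\right) \left(- \frac{6344}{22749}\right) = \frac{6344}{22749}$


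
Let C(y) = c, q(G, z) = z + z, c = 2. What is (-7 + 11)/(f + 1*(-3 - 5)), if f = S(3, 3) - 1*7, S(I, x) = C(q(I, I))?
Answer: -4/13 ≈ -0.30769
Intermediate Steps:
q(G, z) = 2*z
C(y) = 2
S(I, x) = 2
f = -5 (f = 2 - 1*7 = 2 - 7 = -5)
(-7 + 11)/(f + 1*(-3 - 5)) = (-7 + 11)/(-5 + 1*(-3 - 5)) = 4/(-5 + 1*(-8)) = 4/(-5 - 8) = 4/(-13) = -1/13*4 = -4/13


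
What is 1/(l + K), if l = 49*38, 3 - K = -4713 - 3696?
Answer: 1/10274 ≈ 9.7333e-5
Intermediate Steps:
K = 8412 (K = 3 - (-4713 - 3696) = 3 - 1*(-8409) = 3 + 8409 = 8412)
l = 1862
1/(l + K) = 1/(1862 + 8412) = 1/10274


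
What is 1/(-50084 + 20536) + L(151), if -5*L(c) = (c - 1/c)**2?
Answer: -3072046486801/673723948 ≈ -4559.8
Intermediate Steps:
L(c) = -(c - 1/c)**2/5
1/(-50084 + 20536) + L(151) = 1/(-50084 + 20536) - 1/5*(-1 + 151**2)**2/151**2 = 1/(-29548) - 1/5*1/22801*(-1 + 22801)**2 = -1/29548 - 1/5*1/22801*22800**2 = -1/29548 - 1/5*1/22801*519840000 = -1/29548 - 103968000/22801 = -3072046486801/673723948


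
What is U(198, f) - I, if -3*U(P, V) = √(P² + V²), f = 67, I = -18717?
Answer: 18717 - √43693/3 ≈ 18647.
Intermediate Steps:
U(P, V) = -√(P² + V²)/3
U(198, f) - I = -√(198² + 67²)/3 - 1*(-18717) = -√(39204 + 4489)/3 + 18717 = -√43693/3 + 18717 = 18717 - √43693/3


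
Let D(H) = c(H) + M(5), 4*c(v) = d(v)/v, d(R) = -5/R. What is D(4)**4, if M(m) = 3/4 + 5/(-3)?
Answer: 1330863361/1358954496 ≈ 0.97933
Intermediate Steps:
M(m) = -11/12 (M(m) = 3*(1/4) + 5*(-1/3) = 3/4 - 5/3 = -11/12)
c(v) = -5/(4*v**2) (c(v) = ((-5/v)/v)/4 = (-5/v**2)/4 = -5/(4*v**2))
D(H) = -11/12 - 5/(4*H**2) (D(H) = -5/(4*H**2) - 11/12 = -11/12 - 5/(4*H**2))
D(4)**4 = (-11/12 - 5/4/4**2)**4 = (-11/12 - 5/4*1/16)**4 = (-11/12 - 5/64)**4 = (-191/192)**4 = 1330863361/1358954496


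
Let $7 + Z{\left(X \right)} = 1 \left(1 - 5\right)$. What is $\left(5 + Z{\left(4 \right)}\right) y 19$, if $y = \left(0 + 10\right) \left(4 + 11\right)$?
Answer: $-17100$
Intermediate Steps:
$Z{\left(X \right)} = -11$ ($Z{\left(X \right)} = -7 + 1 \left(1 - 5\right) = -7 + 1 \left(-4\right) = -7 - 4 = -11$)
$y = 150$ ($y = 10 \cdot 15 = 150$)
$\left(5 + Z{\left(4 \right)}\right) y 19 = \left(5 - 11\right) 150 \cdot 19 = \left(-6\right) 150 \cdot 19 = \left(-900\right) 19 = -17100$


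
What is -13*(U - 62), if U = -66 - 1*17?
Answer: 1885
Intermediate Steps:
U = -83 (U = -66 - 17 = -83)
-13*(U - 62) = -13*(-83 - 62) = -13*(-145) = 1885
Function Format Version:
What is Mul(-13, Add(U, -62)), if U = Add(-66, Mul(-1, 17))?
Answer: 1885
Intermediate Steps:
U = -83 (U = Add(-66, -17) = -83)
Mul(-13, Add(U, -62)) = Mul(-13, Add(-83, -62)) = Mul(-13, -145) = 1885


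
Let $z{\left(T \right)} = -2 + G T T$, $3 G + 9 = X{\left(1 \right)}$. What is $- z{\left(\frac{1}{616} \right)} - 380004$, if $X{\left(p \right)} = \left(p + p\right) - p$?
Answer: $- \frac{54072764591}{142296} \approx -3.8 \cdot 10^{5}$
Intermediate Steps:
$X{\left(p \right)} = p$ ($X{\left(p \right)} = 2 p - p = p$)
$G = - \frac{8}{3}$ ($G = -3 + \frac{1}{3} \cdot 1 = -3 + \frac{1}{3} = - \frac{8}{3} \approx -2.6667$)
$z{\left(T \right)} = -2 - \frac{8 T^{2}}{3}$ ($z{\left(T \right)} = -2 - \frac{8 T T}{3} = -2 - \frac{8 T^{2}}{3}$)
$- z{\left(\frac{1}{616} \right)} - 380004 = - (-2 - \frac{8 \left(\frac{1}{616}\right)^{2}}{3}) - 380004 = - (-2 - \frac{8}{3 \cdot 379456}) - 380004 = - (-2 - \frac{1}{142296}) - 380004 = \left(-1\right) \left(- \frac{284593}{142296}\right) - 380004 = \frac{284593}{142296} - 380004 = - \frac{54072764591}{142296}$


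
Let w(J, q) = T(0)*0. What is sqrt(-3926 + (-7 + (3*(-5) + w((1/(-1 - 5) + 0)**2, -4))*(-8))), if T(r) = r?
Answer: I*sqrt(3813) ≈ 61.75*I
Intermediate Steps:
w(J, q) = 0 (w(J, q) = 0*0 = 0)
sqrt(-3926 + (-7 + (3*(-5) + w((1/(-1 - 5) + 0)**2, -4))*(-8))) = sqrt(-3926 + (-7 + (3*(-5) + 0)*(-8))) = sqrt(-3926 + (-7 + (-15 + 0)*(-8))) = sqrt(-3926 + (-7 - 15*(-8))) = sqrt(-3926 + (-7 + 120)) = sqrt(-3926 + 113) = sqrt(-3813) = I*sqrt(3813)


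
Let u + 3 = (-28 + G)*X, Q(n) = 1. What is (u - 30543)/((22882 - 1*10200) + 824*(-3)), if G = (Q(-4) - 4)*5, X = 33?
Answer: -6393/2042 ≈ -3.1308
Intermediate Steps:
G = -15 (G = (1 - 4)*5 = -3*5 = -15)
u = -1422 (u = -3 + (-28 - 15)*33 = -3 - 43*33 = -3 - 1419 = -1422)
(u - 30543)/((22882 - 1*10200) + 824*(-3)) = (-1422 - 30543)/((22882 - 1*10200) + 824*(-3)) = -31965/((22882 - 10200) - 2472) = -31965/(12682 - 2472) = -31965/10210 = -31965*1/10210 = -6393/2042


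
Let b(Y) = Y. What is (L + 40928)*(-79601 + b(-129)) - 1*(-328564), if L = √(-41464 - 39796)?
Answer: -3262860876 - 159460*I*√20315 ≈ -3.2629e+9 - 2.2728e+7*I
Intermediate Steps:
L = 2*I*√20315 (L = √(-81260) = 2*I*√20315 ≈ 285.06*I)
(L + 40928)*(-79601 + b(-129)) - 1*(-328564) = (2*I*√20315 + 40928)*(-79601 - 129) - 1*(-328564) = (40928 + 2*I*√20315)*(-79730) + 328564 = (-3263189440 - 159460*I*√20315) + 328564 = -3262860876 - 159460*I*√20315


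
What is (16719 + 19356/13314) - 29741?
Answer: -28892592/2219 ≈ -13021.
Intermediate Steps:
(16719 + 19356/13314) - 29741 = (16719 + 19356*(1/13314)) - 29741 = (16719 + 3226/2219) - 29741 = 37102687/2219 - 29741 = -28892592/2219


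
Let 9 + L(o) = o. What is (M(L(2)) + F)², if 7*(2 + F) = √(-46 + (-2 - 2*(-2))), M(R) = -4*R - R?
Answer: 53317/49 + 132*I*√11/7 ≈ 1088.1 + 62.542*I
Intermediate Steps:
L(o) = -9 + o
M(R) = -5*R
F = -2 + 2*I*√11/7 (F = -2 + √(-46 + (-2 - 2*(-2)))/7 = -2 + √(-46 + (-2 + 4))/7 = -2 + √(-46 + 2)/7 = -2 + √(-44)/7 = -2 + (2*I*√11)/7 = -2 + 2*I*√11/7 ≈ -2.0 + 0.94761*I)
(M(L(2)) + F)² = (-5*(-9 + 2) + (-2 + 2*I*√11/7))² = (-5*(-7) + (-2 + 2*I*√11/7))² = (35 + (-2 + 2*I*√11/7))² = (33 + 2*I*√11/7)²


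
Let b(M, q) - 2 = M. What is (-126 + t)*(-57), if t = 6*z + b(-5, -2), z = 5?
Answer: 5643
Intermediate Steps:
b(M, q) = 2 + M
t = 27 (t = 6*5 + (2 - 5) = 30 - 3 = 27)
(-126 + t)*(-57) = (-126 + 27)*(-57) = -99*(-57) = 5643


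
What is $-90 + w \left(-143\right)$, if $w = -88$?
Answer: $12494$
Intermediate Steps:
$-90 + w \left(-143\right) = -90 - -12584 = -90 + 12584 = 12494$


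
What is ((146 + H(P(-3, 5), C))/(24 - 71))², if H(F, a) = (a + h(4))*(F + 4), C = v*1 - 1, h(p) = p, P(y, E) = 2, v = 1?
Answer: 28900/2209 ≈ 13.083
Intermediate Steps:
C = 0 (C = 1*1 - 1 = 1 - 1 = 0)
H(F, a) = (4 + F)*(4 + a) (H(F, a) = (a + 4)*(F + 4) = (4 + a)*(4 + F) = (4 + F)*(4 + a))
((146 + H(P(-3, 5), C))/(24 - 71))² = ((146 + (16 + 4*2 + 4*0 + 2*0))/(24 - 71))² = ((146 + (16 + 8 + 0 + 0))/(-47))² = ((146 + 24)*(-1/47))² = (170*(-1/47))² = (-170/47)² = 28900/2209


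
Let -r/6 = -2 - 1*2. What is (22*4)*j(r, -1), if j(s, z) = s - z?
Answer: 2200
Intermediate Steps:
r = 24 (r = -6*(-2 - 1*2) = -6*(-2 - 2) = -6*(-4) = 24)
(22*4)*j(r, -1) = (22*4)*(24 - 1*(-1)) = 88*(24 + 1) = 88*25 = 2200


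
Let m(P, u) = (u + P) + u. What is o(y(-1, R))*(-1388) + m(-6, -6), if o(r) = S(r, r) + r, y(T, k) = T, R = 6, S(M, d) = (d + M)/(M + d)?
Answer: -18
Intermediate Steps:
S(M, d) = 1 (S(M, d) = (M + d)/(M + d) = 1)
m(P, u) = P + 2*u (m(P, u) = (P + u) + u = P + 2*u)
o(r) = 1 + r
o(y(-1, R))*(-1388) + m(-6, -6) = (1 - 1)*(-1388) + (-6 + 2*(-6)) = 0*(-1388) + (-6 - 12) = 0 - 18 = -18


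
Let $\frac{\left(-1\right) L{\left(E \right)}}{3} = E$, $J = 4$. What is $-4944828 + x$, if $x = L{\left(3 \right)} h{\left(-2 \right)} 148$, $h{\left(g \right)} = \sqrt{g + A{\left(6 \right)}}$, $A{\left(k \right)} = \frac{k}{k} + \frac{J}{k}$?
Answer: $-4944828 - 444 i \sqrt{3} \approx -4.9448 \cdot 10^{6} - 769.03 i$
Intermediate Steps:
$A{\left(k \right)} = 1 + \frac{4}{k}$ ($A{\left(k \right)} = \frac{k}{k} + \frac{4}{k} = 1 + \frac{4}{k}$)
$L{\left(E \right)} = - 3 E$
$h{\left(g \right)} = \sqrt{\frac{5}{3} + g}$ ($h{\left(g \right)} = \sqrt{g + \frac{4 + 6}{6}} = \sqrt{g + \frac{1}{6} \cdot 10} = \sqrt{g + \frac{5}{3}} = \sqrt{\frac{5}{3} + g}$)
$x = - 444 i \sqrt{3}$ ($x = \left(-3\right) 3 \frac{\sqrt{15 + 9 \left(-2\right)}}{3} \cdot 148 = - 9 \frac{\sqrt{15 - 18}}{3} \cdot 148 = - 9 \frac{\sqrt{-3}}{3} \cdot 148 = - 9 \frac{i \sqrt{3}}{3} \cdot 148 = - 3 i \sqrt{3} \cdot 148 = - 444 i \sqrt{3} \approx - 769.03 i$)
$-4944828 + x = -4944828 - 444 i \sqrt{3}$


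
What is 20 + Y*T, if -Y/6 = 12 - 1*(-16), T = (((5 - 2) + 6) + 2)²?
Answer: -20308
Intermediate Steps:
T = 121 (T = ((3 + 6) + 2)² = (9 + 2)² = 11² = 121)
Y = -168 (Y = -6*(12 - 1*(-16)) = -6*(12 + 16) = -6*28 = -168)
20 + Y*T = 20 - 168*121 = 20 - 20328 = -20308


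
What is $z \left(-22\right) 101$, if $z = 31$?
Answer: $-68882$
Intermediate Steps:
$z \left(-22\right) 101 = 31 \left(-22\right) 101 = \left(-682\right) 101 = -68882$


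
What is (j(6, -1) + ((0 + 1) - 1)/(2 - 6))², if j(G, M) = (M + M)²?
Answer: 16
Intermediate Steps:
j(G, M) = 4*M² (j(G, M) = (2*M)² = 4*M²)
(j(6, -1) + ((0 + 1) - 1)/(2 - 6))² = (4*(-1)² + ((0 + 1) - 1)/(2 - 6))² = (4*1 + (1 - 1)/(-4))² = (4 + 0*(-¼))² = (4 + 0)² = 4² = 16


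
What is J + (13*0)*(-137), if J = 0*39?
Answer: 0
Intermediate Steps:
J = 0
J + (13*0)*(-137) = 0 + (13*0)*(-137) = 0 + 0*(-137) = 0 + 0 = 0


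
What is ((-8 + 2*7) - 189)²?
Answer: 33489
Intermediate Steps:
((-8 + 2*7) - 189)² = ((-8 + 14) - 189)² = (6 - 189)² = (-183)² = 33489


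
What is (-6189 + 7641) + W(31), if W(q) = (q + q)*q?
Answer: 3374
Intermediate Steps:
W(q) = 2*q² (W(q) = (2*q)*q = 2*q²)
(-6189 + 7641) + W(31) = (-6189 + 7641) + 2*31² = 1452 + 2*961 = 1452 + 1922 = 3374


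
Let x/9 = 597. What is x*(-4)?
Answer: -21492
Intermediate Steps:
x = 5373 (x = 9*597 = 5373)
x*(-4) = 5373*(-4) = -21492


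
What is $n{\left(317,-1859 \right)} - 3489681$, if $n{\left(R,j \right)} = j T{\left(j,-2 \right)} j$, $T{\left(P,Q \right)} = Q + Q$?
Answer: $-17313205$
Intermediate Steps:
$T{\left(P,Q \right)} = 2 Q$
$n{\left(R,j \right)} = - 4 j^{2}$ ($n{\left(R,j \right)} = j 2 \left(-2\right) j = j \left(-4\right) j = - 4 j j = - 4 j^{2}$)
$n{\left(317,-1859 \right)} - 3489681 = - 4 \left(-1859\right)^{2} - 3489681 = \left(-4\right) 3455881 - 3489681 = -13823524 - 3489681 = -17313205$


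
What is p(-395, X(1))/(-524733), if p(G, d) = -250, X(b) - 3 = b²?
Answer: 250/524733 ≈ 0.00047643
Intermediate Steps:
X(b) = 3 + b²
p(-395, X(1))/(-524733) = -250/(-524733) = -250*(-1/524733) = 250/524733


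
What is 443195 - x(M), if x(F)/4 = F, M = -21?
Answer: 443279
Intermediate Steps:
x(F) = 4*F
443195 - x(M) = 443195 - 4*(-21) = 443195 - 1*(-84) = 443195 + 84 = 443279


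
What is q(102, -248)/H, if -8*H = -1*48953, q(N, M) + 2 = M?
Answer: -2000/48953 ≈ -0.040856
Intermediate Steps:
q(N, M) = -2 + M
H = 48953/8 (H = -(-1)*48953/8 = -⅛*(-48953) = 48953/8 ≈ 6119.1)
q(102, -248)/H = (-2 - 248)/(48953/8) = -250*8/48953 = -2000/48953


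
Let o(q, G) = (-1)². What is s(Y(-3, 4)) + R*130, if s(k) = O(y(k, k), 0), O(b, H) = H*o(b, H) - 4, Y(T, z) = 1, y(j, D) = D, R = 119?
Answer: 15466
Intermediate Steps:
o(q, G) = 1
O(b, H) = -4 + H (O(b, H) = H*1 - 4 = H - 4 = -4 + H)
s(k) = -4 (s(k) = -4 + 0 = -4)
s(Y(-3, 4)) + R*130 = -4 + 119*130 = -4 + 15470 = 15466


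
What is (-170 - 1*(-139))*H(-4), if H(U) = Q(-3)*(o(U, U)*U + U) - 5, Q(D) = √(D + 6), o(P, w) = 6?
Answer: 155 + 868*√3 ≈ 1658.4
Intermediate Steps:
Q(D) = √(6 + D)
H(U) = -5 + 7*U*√3 (H(U) = √(6 - 3)*(6*U + U) - 5 = √3*(7*U) - 5 = 7*U*√3 - 5 = -5 + 7*U*√3)
(-170 - 1*(-139))*H(-4) = (-170 - 1*(-139))*(-5 + 7*(-4)*√3) = (-170 + 139)*(-5 - 28*√3) = -31*(-5 - 28*√3) = 155 + 868*√3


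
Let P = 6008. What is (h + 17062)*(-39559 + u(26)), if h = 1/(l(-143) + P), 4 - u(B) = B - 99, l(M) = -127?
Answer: -3961687959286/5881 ≈ -6.7364e+8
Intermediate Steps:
u(B) = 103 - B (u(B) = 4 - (B - 99) = 4 - (-99 + B) = 4 + (99 - B) = 103 - B)
h = 1/5881 (h = 1/(-127 + 6008) = 1/5881 ≈ 0.00017004)
(h + 17062)*(-39559 + u(26)) = (1/5881 + 17062)*(-39559 + (103 - 1*26)) = 100341623*(-39559 + (103 - 26))/5881 = 100341623*(-39559 + 77)/5881 = (100341623/5881)*(-39482) = -3961687959286/5881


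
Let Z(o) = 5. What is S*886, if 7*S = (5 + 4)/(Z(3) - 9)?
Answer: -3987/14 ≈ -284.79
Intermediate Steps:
S = -9/28 (S = ((5 + 4)/(5 - 9))/7 = (9/(-4))/7 = (9*(-¼))/7 = (⅐)*(-9/4) = -9/28 ≈ -0.32143)
S*886 = -9/28*886 = -3987/14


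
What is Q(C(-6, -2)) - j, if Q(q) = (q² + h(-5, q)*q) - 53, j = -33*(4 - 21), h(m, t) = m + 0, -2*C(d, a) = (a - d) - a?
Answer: -590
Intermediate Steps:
C(d, a) = d/2 (C(d, a) = -((a - d) - a)/2 = -(-1)*d/2 = d/2)
h(m, t) = m
j = 561 (j = -33*(-17) = 561)
Q(q) = -53 + q² - 5*q (Q(q) = (q² - 5*q) - 53 = -53 + q² - 5*q)
Q(C(-6, -2)) - j = (-53 + ((½)*(-6))² - 5*(-6)/2) - 1*561 = (-53 + (-3)² - 5*(-3)) - 561 = (-53 + 9 + 15) - 561 = -29 - 561 = -590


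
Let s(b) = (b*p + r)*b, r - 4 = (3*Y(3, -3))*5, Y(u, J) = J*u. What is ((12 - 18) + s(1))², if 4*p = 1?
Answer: 299209/16 ≈ 18701.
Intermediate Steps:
p = ¼ (p = (¼)*1 = ¼ ≈ 0.25000)
r = -131 (r = 4 + (3*(-3*3))*5 = 4 + (3*(-9))*5 = 4 - 27*5 = 4 - 135 = -131)
s(b) = b*(-131 + b/4) (s(b) = (b*(¼) - 131)*b = (b/4 - 131)*b = (-131 + b/4)*b = b*(-131 + b/4))
((12 - 18) + s(1))² = ((12 - 18) + (¼)*1*(-524 + 1))² = (-6 + (¼)*1*(-523))² = (-6 - 523/4)² = (-547/4)² = 299209/16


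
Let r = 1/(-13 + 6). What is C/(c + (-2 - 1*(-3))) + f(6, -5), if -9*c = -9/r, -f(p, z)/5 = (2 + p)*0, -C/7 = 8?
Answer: 28/3 ≈ 9.3333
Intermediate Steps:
C = -56 (C = -7*8 = -56)
f(p, z) = 0 (f(p, z) = -5*(2 + p)*0 = -5*0 = 0)
r = -⅐ (r = 1/(-7) = -⅐ ≈ -0.14286)
c = -7 (c = -(-1)/(-⅐) = -(-1)*(-7) = -⅑*63 = -7)
C/(c + (-2 - 1*(-3))) + f(6, -5) = -56/(-7 + (-2 - 1*(-3))) + 0 = -56/(-7 + (-2 + 3)) + 0 = -56/(-7 + 1) + 0 = -56/(-6) + 0 = -⅙*(-56) + 0 = 28/3 + 0 = 28/3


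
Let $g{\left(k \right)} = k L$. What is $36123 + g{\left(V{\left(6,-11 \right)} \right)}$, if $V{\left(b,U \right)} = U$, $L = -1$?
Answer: $36134$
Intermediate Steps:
$g{\left(k \right)} = - k$ ($g{\left(k \right)} = k \left(-1\right) = - k$)
$36123 + g{\left(V{\left(6,-11 \right)} \right)} = 36123 - -11 = 36123 + 11 = 36134$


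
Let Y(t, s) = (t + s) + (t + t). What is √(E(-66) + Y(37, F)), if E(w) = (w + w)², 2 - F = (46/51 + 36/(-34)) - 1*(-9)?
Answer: 4*√2849421/51 ≈ 132.39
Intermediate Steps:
F = -349/51 (F = 2 - ((46/51 + 36/(-34)) - 1*(-9)) = 2 - ((46*(1/51) + 36*(-1/34)) + 9) = 2 - ((46/51 - 18/17) + 9) = 2 - (-8/51 + 9) = 2 - 1*451/51 = 2 - 451/51 = -349/51 ≈ -6.8431)
Y(t, s) = s + 3*t (Y(t, s) = (s + t) + 2*t = s + 3*t)
E(w) = 4*w² (E(w) = (2*w)² = 4*w²)
√(E(-66) + Y(37, F)) = √(4*(-66)² + (-349/51 + 3*37)) = √(4*4356 + (-349/51 + 111)) = √(17424 + 5312/51) = √(893936/51) = 4*√2849421/51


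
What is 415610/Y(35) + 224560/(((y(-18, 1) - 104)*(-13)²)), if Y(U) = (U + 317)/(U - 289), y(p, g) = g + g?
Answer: -227475935105/758472 ≈ -2.9991e+5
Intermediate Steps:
y(p, g) = 2*g
Y(U) = (317 + U)/(-289 + U)
415610/Y(35) + 224560/(((y(-18, 1) - 104)*(-13)²)) = 415610/(((317 + 35)/(-289 + 35))) + 224560/(((2*1 - 104)*(-13)²)) = 415610/((352/(-254))) + 224560/(((2 - 104)*169)) = 415610/((-1/254*352)) + 224560/((-102*169)) = 415610/(-176/127) + 224560/(-17238) = 415610*(-127/176) + 224560*(-1/17238) = -26391235/88 - 112280/8619 = -227475935105/758472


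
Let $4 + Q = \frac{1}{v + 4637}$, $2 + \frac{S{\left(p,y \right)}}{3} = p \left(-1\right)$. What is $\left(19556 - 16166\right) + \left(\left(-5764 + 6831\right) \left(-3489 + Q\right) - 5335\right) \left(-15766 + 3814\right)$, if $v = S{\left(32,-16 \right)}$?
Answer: $\frac{202302898909986}{4535} \approx 4.4609 \cdot 10^{10}$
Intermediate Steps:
$S{\left(p,y \right)} = -6 - 3 p$ ($S{\left(p,y \right)} = -6 + 3 p \left(-1\right) = -6 + 3 \left(- p\right) = -6 - 3 p$)
$v = -102$ ($v = -6 - 96 = -102$)
$Q = - \frac{18139}{4535}$ ($Q = -4 + \frac{1}{-102 + 4637} = -4 + \frac{1}{4535} = - \frac{18139}{4535} \approx -3.9998$)
$\left(19556 - 16166\right) + \left(\left(-5764 + 6831\right) \left(-3489 + Q\right) - 5335\right) \left(-15766 + 3814\right) = \left(19556 - 16166\right) + \left(\left(-5764 + 6831\right) \left(-3489 - \frac{18139}{4535}\right) - 5335\right) \left(-15766 + 3814\right) = 3390 + \left(1067 \left(- \frac{15840754}{4535}\right) - 5335\right) \left(-11952\right) = 3390 + \left(- \frac{16902084518}{4535} - 5335\right) \left(-11952\right) = 3390 - - \frac{202302883536336}{4535} = 3390 + \frac{202302883536336}{4535} = \frac{202302898909986}{4535}$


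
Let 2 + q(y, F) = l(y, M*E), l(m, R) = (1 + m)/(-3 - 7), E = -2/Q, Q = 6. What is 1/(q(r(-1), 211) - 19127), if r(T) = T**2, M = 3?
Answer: -5/95646 ≈ -5.2276e-5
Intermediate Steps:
E = -1/3 (E = -2/6 = -2*1/6 = -1/3 ≈ -0.33333)
l(m, R) = -1/10 - m/10 (l(m, R) = (1 + m)/(-10) = (1 + m)*(-1/10) = -1/10 - m/10)
q(y, F) = -21/10 - y/10 (q(y, F) = -2 + (-1/10 - y/10) = -21/10 - y/10)
1/(q(r(-1), 211) - 19127) = 1/((-21/10 - 1/10*(-1)**2) - 19127) = 1/((-21/10 - 1/10*1) - 19127) = 1/((-21/10 - 1/10) - 19127) = 1/(-11/5 - 19127) = 1/(-95646/5) = -5/95646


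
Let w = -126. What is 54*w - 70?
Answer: -6874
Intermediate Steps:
54*w - 70 = 54*(-126) - 70 = -6804 - 70 = -6874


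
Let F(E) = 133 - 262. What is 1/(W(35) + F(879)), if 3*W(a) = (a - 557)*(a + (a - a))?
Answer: -1/6219 ≈ -0.00016080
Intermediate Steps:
F(E) = -129
W(a) = a*(-557 + a)/3 (W(a) = ((a - 557)*(a + (a - a)))/3 = ((-557 + a)*(a + 0))/3 = ((-557 + a)*a)/3 = (a*(-557 + a))/3 = a*(-557 + a)/3)
1/(W(35) + F(879)) = 1/((⅓)*35*(-557 + 35) - 129) = 1/((⅓)*35*(-522) - 129) = 1/(-6090 - 129) = 1/(-6219) = -1/6219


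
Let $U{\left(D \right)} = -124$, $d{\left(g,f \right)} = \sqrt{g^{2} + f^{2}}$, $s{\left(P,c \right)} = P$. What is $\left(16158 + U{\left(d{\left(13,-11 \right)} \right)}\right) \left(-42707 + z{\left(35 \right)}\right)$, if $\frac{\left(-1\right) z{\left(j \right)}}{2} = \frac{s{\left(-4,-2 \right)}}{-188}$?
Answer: $- \frac{32183941854}{47} \approx -6.8477 \cdot 10^{8}$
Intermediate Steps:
$d{\left(g,f \right)} = \sqrt{f^{2} + g^{2}}$
$z{\left(j \right)} = - \frac{2}{47}$ ($z{\left(j \right)} = - 2 \left(- \frac{4}{-188}\right) = - 2 \left(\left(-4\right) \left(- \frac{1}{188}\right)\right) = \left(-2\right) \frac{1}{47} = - \frac{2}{47}$)
$\left(16158 + U{\left(d{\left(13,-11 \right)} \right)}\right) \left(-42707 + z{\left(35 \right)}\right) = \left(16158 - 124\right) \left(-42707 - \frac{2}{47}\right) = 16034 \left(- \frac{2007231}{47}\right) = - \frac{32183941854}{47}$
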